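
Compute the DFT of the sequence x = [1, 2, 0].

X[k] = Σ(n=0 to 2) x[n] · ω_3^(nk)
where ω_3 = e^(-2πi/3)

Computing each X[k]:
X[0] = 3
X[1] = -1.7321i
X[2] = 1.7321i

X = [3, -1.7321i, 1.7321i]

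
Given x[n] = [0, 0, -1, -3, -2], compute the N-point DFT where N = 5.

X[k] = Σ(n=0 to 4) x[n] · ω_5^(nk)
where ω_5 = e^(-2πi/5)

Computing each X[k]:
X[0] = -6
X[1] = 2.6180-3.0777i
X[2] = 0.3820+0.7265i
X[3] = 0.3820-0.7265i
X[4] = 2.6180+3.0777i

X = [-6, 2.6180-3.0777i, 0.3820+0.7265i, 0.3820-0.7265i, 2.6180+3.0777i]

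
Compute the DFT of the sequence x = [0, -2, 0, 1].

X[k] = Σ(n=0 to 3) x[n] · ω_4^(nk)
where ω_4 = e^(-2πi/4)

Computing each X[k]:
X[0] = -1
X[1] = 3i
X[2] = 1
X[3] = -3i

X = [-1, 3i, 1, -3i]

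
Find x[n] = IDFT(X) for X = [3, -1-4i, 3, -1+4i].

x[n] = (1/4) Σ(k=0 to 3) X[k] · e^(2πikn/4)

Computing each x[n]:
x[0] = 1
x[1] = 2
x[2] = 2
x[3] = -2

x = [1, 2, 2, -2]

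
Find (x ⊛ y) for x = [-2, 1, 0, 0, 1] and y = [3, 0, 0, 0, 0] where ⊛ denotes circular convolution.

(x ⊛ y)[n] = Σ(m=0 to 4) x[m] · y[(n-m) mod 5]

Computing each output sample:
(x ⊛ y)[0] = -6
(x ⊛ y)[1] = 3
(x ⊛ y)[2] = 0
(x ⊛ y)[3] = 0
(x ⊛ y)[4] = 3

x ⊛ y = [-6, 3, 0, 0, 3]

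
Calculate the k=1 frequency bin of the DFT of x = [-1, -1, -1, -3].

X[1] = Σ(n=0 to 3) x[n] · ω_4^(1n) where ω_4 = e^(-2πi/4)
= (-1)·ω_4^0 + (-1)·ω_4^1 + (-1)·ω_4^2 + (-3)·ω_4^3

X[1] = -2i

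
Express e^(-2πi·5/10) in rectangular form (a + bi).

ω_10^5 = e^(-2πi·5/10)
= cos(-2π·5/10) + i·sin(-2π·5/10)
= cos(-10π/10) + i·sin(-10π/10)

ω_10^5 = cos(-10π/10) + i·sin(-10π/10) = -1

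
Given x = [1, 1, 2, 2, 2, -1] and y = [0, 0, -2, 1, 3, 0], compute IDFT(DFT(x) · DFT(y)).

(x ⊛ y)[n] = Σ(m=0 to 5) x[m] · y[(n-m) mod 6]

Computing each output sample:
(x ⊛ y)[0] = 4
(x ⊛ y)[1] = 10
(x ⊛ y)[2] = 3
(x ⊛ y)[3] = -4
(x ⊛ y)[4] = 0
(x ⊛ y)[5] = 1

x ⊛ y = [4, 10, 3, -4, 0, 1]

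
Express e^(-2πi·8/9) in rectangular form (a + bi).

ω_9^8 = e^(-2πi·8/9)
= cos(-2π·8/9) + i·sin(-2π·8/9)
= cos(-16π/9) + i·sin(-16π/9)

ω_9^8 = cos(-16π/9) + i·sin(-16π/9) = 0.7660+0.6428i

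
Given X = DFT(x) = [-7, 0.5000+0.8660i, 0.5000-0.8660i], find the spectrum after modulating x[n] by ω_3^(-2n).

Modulation property: DFT(ω_3^(-2n)·x[n]) = X[(k-2) mod 3], so circularly shift X by 2 positions.

X[k-2] = [0.5000+0.8660i, 0.5000-0.8660i, -7]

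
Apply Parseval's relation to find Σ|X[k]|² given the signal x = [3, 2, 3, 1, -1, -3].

Parseval: Σ|x[n]|² = (1/N)Σ|X[k]|², so Σ|X[k]|² = N·Σ|x[n]|² = 6·33.0000

Σ|X[k]|² = N·Σ|x[n]|² = 6·33.0000 = 198.0000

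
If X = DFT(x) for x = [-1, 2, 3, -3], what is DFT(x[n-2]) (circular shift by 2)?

Time shift by 2: X_shifted[k] = ω_4^(2k) · X[k]
Shifted x = [3, -3, -1, 2]

DFT(x[n-2]) = [1, 4+5i, 3, 4-5i]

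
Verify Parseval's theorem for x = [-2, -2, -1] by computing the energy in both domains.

Time domain:
Σ|x[n]|² = |-2|² + |-2|² + |-1|² = 9.0000

Frequency domain:
(1/3)Σ|X[k]|² = (1/3)(|-5|² + |-0.5000+0.8660i|² + |-0.5000-0.8660i|²) = (1/3)·27.0000 = 9.0000

Both sides agree, confirming Parseval's theorem.

Σ|x[n]|² = (1/N)Σ|X[k]|² = 9.0000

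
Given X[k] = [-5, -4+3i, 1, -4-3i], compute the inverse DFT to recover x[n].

x[n] = (1/4) Σ(k=0 to 3) X[k] · e^(2πikn/4)

Computing each x[n]:
x[0] = -3
x[1] = -3
x[2] = 1
x[3] = 0

x = [-3, -3, 1, 0]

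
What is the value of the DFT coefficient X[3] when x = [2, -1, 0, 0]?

X[3] = Σ(n=0 to 3) x[n] · ω_4^(3n) where ω_4 = e^(-2πi/4)
= (2)·ω_4^0 + (-1)·ω_4^3 + (0)·ω_4^6 + (0)·ω_4^9

X[3] = 2-1i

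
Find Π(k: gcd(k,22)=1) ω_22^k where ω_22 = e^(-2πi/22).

The primitive 22nd roots of unity are ω_22^k for k coprime to 22: k ∈ {1, 3, 5, 7, 9, 13, 15, 17, 19, 21}
Their product equals the constant term of the cyclotomic polynomial Φ_22(x) up to sign.
For n ≥ 3, the product of all primitive nth roots of unity is 1. (For n=1 it is 1; for n=2 it is -1.)

1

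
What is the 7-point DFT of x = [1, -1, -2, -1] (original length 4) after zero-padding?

Original 4-point DFT: [-3, 3, 1, 3]
Zero-padded 7-point DFT provides frequency interpolation.

DFT_7([x, 0, ...]) = [-3, 1.7225+3.1656i, 2.4010-0.6747i, 0.8765-0.1549i, 0.8765+0.1549i, 2.4010+0.6747i, 1.7225-3.1656i]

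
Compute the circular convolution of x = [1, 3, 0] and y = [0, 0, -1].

(x ⊛ y)[n] = Σ(m=0 to 2) x[m] · y[(n-m) mod 3]

Computing each output sample:
(x ⊛ y)[0] = -3
(x ⊛ y)[1] = 0
(x ⊛ y)[2] = -1

x ⊛ y = [-3, 0, -1]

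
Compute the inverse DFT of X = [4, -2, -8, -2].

x[n] = (1/4) Σ(k=0 to 3) X[k] · e^(2πikn/4)

Computing each x[n]:
x[0] = -2
x[1] = 3
x[2] = 0
x[3] = 3

x = [-2, 3, 0, 3]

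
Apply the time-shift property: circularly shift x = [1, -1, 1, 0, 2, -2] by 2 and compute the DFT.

Time shift by 2: X_shifted[k] = ω_6^(2k) · X[k]
Shifted x = [2, -2, 1, -1, 1, 0]

DFT(x[n-2]) = [1, 1.0000+1.7321i, 1.0000+1.7321i, 7, 1.0000-1.7321i, 1.0000-1.7321i]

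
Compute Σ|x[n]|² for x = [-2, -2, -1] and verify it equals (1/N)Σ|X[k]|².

Time domain:
Σ|x[n]|² = |-2|² + |-2|² + |-1|² = 9.0000

Frequency domain:
(1/3)Σ|X[k]|² = (1/3)(|-5|² + |-0.5000+0.8660i|² + |-0.5000-0.8660i|²) = (1/3)·27.0000 = 9.0000

Both sides agree, confirming Parseval's theorem.

Σ|x[n]|² = (1/N)Σ|X[k]|² = 9.0000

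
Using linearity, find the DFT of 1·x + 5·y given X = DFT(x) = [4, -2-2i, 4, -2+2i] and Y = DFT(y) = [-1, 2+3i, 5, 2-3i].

By linearity: DFT(1x + 5y) = 1·DFT(x) + 5·DFT(y)
= 1·[4, -2-2i, 4, -2+2i] + 5·[-1, 2+3i, 5, 2-3i]

Computing element-wise:
Z[0] = 1·(4) + 5·(-1) = -1
Z[1] = 1·(-2-2i) + 5·(2+3i) = 8+13i
Z[2] = 1·(4) + 5·(5) = 29
Z[3] = 1·(-2+2i) + 5·(2-3i) = 8-13i

DFT(1x + 5y) = 1·X + 5·Y = [-1, 8+13i, 29, 8-13i]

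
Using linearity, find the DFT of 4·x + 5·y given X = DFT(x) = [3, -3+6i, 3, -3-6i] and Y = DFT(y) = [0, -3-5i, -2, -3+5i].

By linearity: DFT(4x + 5y) = 4·DFT(x) + 5·DFT(y)
= 4·[3, -3+6i, 3, -3-6i] + 5·[0, -3-5i, -2, -3+5i]

Computing element-wise:
Z[0] = 4·(3) + 5·(0) = 12
Z[1] = 4·(-3+6i) + 5·(-3-5i) = -27-1i
Z[2] = 4·(3) + 5·(-2) = 2
Z[3] = 4·(-3-6i) + 5·(-3+5i) = -27+1i

DFT(4x + 5y) = 4·X + 5·Y = [12, -27-1i, 2, -27+1i]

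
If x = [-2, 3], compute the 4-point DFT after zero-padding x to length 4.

Original 2-point DFT: [1, -5]
Zero-padded 4-point DFT provides frequency interpolation.

DFT_4([x, 0, ...]) = [1, -2-3i, -5, -2+3i]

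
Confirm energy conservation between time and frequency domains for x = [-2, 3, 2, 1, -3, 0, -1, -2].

Time domain:
Σ|x[n]|² = |-2|² + |3|² + |2|² + |1|² + |-3|² + |0|² + |-1|² + |-2|² = 32.0000

Frequency domain:
(1/8)Σ|X[k]|² = (1/8)(|-2|² + |1.0000-7.2426i|² + |-6-4i|² + |1.0000-1.2426i|² + |-6|² + |1.0000+1.2426i|² + |-6+4i|² + |1.0000+7.2426i|²) = (1/8)·256.0000 = 32.0000

Both sides agree, confirming Parseval's theorem.

Σ|x[n]|² = (1/N)Σ|X[k]|² = 32.0000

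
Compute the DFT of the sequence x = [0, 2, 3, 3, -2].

X[k] = Σ(n=0 to 4) x[n] · ω_5^(nk)
where ω_5 = e^(-2πi/5)

Computing each X[k]:
X[0] = 6
X[1] = -4.8541-3.8042i
X[2] = 1.8541-2.3511i
X[3] = 1.8541+2.3511i
X[4] = -4.8541+3.8042i

X = [6, -4.8541-3.8042i, 1.8541-2.3511i, 1.8541+2.3511i, -4.8541+3.8042i]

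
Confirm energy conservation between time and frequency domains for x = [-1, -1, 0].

Time domain:
Σ|x[n]|² = |-1|² + |-1|² + |0|² = 2.0000

Frequency domain:
(1/3)Σ|X[k]|² = (1/3)(|-2|² + |-0.5000+0.8660i|² + |-0.5000-0.8660i|²) = (1/3)·6.0000 = 2.0000

Both sides agree, confirming Parseval's theorem.

Σ|x[n]|² = (1/N)Σ|X[k]|² = 2.0000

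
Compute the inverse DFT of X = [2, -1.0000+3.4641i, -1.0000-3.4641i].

x[n] = (1/3) Σ(k=0 to 2) X[k] · e^(2πikn/3)

Computing each x[n]:
x[0] = 0
x[1] = -1
x[2] = 3

x = [0, -1, 3]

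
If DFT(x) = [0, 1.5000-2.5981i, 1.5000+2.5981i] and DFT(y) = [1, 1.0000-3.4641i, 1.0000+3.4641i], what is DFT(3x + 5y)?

By linearity: DFT(3x + 5y) = 3·DFT(x) + 5·DFT(y)
= 3·[0, 1.5000-2.5981i, 1.5000+2.5981i] + 5·[1, 1.0000-3.4641i, 1.0000+3.4641i]

Computing element-wise:
Z[0] = 3·(0) + 5·(1) = 5
Z[1] = 3·(1.5000-2.5981i) + 5·(1.0000-3.4641i) = 9.5000-25.1148i
Z[2] = 3·(1.5000+2.5981i) + 5·(1.0000+3.4641i) = 9.5000+25.1148i

DFT(3x + 5y) = 3·X + 5·Y = [5, 9.5000-25.1148i, 9.5000+25.1148i]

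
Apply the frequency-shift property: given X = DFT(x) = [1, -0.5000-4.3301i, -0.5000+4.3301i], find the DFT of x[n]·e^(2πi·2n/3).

Modulation property: DFT(ω_3^(-2n)·x[n]) = X[(k-2) mod 3], so circularly shift X by 2 positions.

X[k-2] = [-0.5000-4.3301i, -0.5000+4.3301i, 1]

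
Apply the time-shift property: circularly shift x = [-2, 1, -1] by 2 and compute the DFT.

Time shift by 2: X_shifted[k] = ω_3^(2k) · X[k]
Shifted x = [1, -1, -2]

DFT(x[n-2]) = [-2, 2.5000-0.8660i, 2.5000+0.8660i]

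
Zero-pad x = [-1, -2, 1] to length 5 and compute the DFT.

Original 3-point DFT: [-2, -0.5000+2.5981i, -0.5000-2.5981i]
Zero-padded 5-point DFT provides frequency interpolation.

DFT_5([x, 0, ...]) = [-2, -2.4271+1.3143i, 0.9271+2.1266i, 0.9271-2.1266i, -2.4271-1.3143i]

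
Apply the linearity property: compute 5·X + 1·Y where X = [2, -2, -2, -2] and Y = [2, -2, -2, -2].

By linearity: DFT(5x + 1y) = 5·DFT(x) + 1·DFT(y)
= 5·[2, -2, -2, -2] + 1·[2, -2, -2, -2]

Computing element-wise:
Z[0] = 5·(2) + 1·(2) = 12
Z[1] = 5·(-2) + 1·(-2) = -12
Z[2] = 5·(-2) + 1·(-2) = -12
Z[3] = 5·(-2) + 1·(-2) = -12

DFT(5x + 1y) = 5·X + 1·Y = [12, -12, -12, -12]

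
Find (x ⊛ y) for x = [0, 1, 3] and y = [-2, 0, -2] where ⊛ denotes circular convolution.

(x ⊛ y)[n] = Σ(m=0 to 2) x[m] · y[(n-m) mod 3]

Computing each output sample:
(x ⊛ y)[0] = -2
(x ⊛ y)[1] = -8
(x ⊛ y)[2] = -6

x ⊛ y = [-2, -8, -6]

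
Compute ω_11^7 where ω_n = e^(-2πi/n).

ω_11^7 = e^(-2πi·7/11)
= cos(-2π·7/11) + i·sin(-2π·7/11)
= cos(-14π/11) + i·sin(-14π/11)

ω_11^7 = cos(-14π/11) + i·sin(-14π/11) = -0.6549+0.7557i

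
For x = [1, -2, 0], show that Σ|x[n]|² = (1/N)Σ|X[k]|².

Time domain:
Σ|x[n]|² = |1|² + |-2|² + |0|² = 5.0000

Frequency domain:
(1/3)Σ|X[k]|² = (1/3)(|-1|² + |2.0000+1.7321i|² + |2.0000-1.7321i|²) = (1/3)·15.0000 = 5.0000

Both sides agree, confirming Parseval's theorem.

Σ|x[n]|² = (1/N)Σ|X[k]|² = 5.0000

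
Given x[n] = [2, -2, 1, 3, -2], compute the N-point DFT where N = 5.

X[k] = Σ(n=0 to 4) x[n] · ω_5^(nk)
where ω_5 = e^(-2πi/5)

Computing each X[k]:
X[0] = 2
X[1] = -2.4721+1.1756i
X[2] = 6.4721-1.9021i
X[3] = 6.4721+1.9021i
X[4] = -2.4721-1.1756i

X = [2, -2.4721+1.1756i, 6.4721-1.9021i, 6.4721+1.9021i, -2.4721-1.1756i]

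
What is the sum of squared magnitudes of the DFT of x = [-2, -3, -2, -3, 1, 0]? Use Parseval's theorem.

Parseval: Σ|x[n]|² = (1/N)Σ|X[k]|², so Σ|X[k]|² = N·Σ|x[n]|² = 6·27.0000

Σ|X[k]|² = N·Σ|x[n]|² = 6·27.0000 = 162.0000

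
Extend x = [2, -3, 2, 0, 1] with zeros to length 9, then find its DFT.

Original 5-point DFT: [2, -0.2361+2.6287i, 4.2361+4.2533i, 4.2361-4.2533i, -0.2361-2.6287i]
Zero-padded 9-point DFT provides frequency interpolation.

DFT_9([x, 0, ...]) = [2, -0.8905-0.3833i, 0.3657+2.9132i, 2.0000+3.4641i, 6.5248+3.2964i, 6.5248-3.2964i, 2.0000-3.4641i, 0.3657-2.9132i, -0.8905+0.3833i]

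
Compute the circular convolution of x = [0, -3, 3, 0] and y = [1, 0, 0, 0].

(x ⊛ y)[n] = Σ(m=0 to 3) x[m] · y[(n-m) mod 4]

Computing each output sample:
(x ⊛ y)[0] = 0
(x ⊛ y)[1] = -3
(x ⊛ y)[2] = 3
(x ⊛ y)[3] = 0

x ⊛ y = [0, -3, 3, 0]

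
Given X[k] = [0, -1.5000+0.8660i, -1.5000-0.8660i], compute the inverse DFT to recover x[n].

x[n] = (1/3) Σ(k=0 to 2) X[k] · e^(2πikn/3)

Computing each x[n]:
x[0] = -1
x[1] = 0
x[2] = 1

x = [-1, 0, 1]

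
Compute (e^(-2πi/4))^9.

Since ω_4^4 = 1, powers reduce modulo 4.
9 mod 4 = 1
So ω_4^9 = ω_4^1 = e^(-2πi·1/4)

ω_4^9 = ω_4^1 = -1i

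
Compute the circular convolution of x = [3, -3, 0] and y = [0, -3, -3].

(x ⊛ y)[n] = Σ(m=0 to 2) x[m] · y[(n-m) mod 3]

Computing each output sample:
(x ⊛ y)[0] = 9
(x ⊛ y)[1] = -9
(x ⊛ y)[2] = 0

x ⊛ y = [9, -9, 0]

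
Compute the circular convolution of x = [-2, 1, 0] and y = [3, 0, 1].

(x ⊛ y)[n] = Σ(m=0 to 2) x[m] · y[(n-m) mod 3]

Computing each output sample:
(x ⊛ y)[0] = -5
(x ⊛ y)[1] = 3
(x ⊛ y)[2] = -2

x ⊛ y = [-5, 3, -2]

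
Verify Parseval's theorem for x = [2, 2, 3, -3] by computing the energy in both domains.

Time domain:
Σ|x[n]|² = |2|² + |2|² + |3|² + |-3|² = 26.0000

Frequency domain:
(1/4)Σ|X[k]|² = (1/4)(|4|² + |-1-5i|² + |6|² + |-1+5i|²) = (1/4)·104.0000 = 26.0000

Both sides agree, confirming Parseval's theorem.

Σ|x[n]|² = (1/N)Σ|X[k]|² = 26.0000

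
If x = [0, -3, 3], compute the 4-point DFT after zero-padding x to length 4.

Original 3-point DFT: [0, 5.1962i, -5.1962i]
Zero-padded 4-point DFT provides frequency interpolation.

DFT_4([x, 0, ...]) = [0, -3+3i, 6, -3-3i]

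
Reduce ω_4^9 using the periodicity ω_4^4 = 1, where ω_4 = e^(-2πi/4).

Since ω_4^4 = 1, powers reduce modulo 4.
9 mod 4 = 1
So ω_4^9 = ω_4^1 = e^(-2πi·1/4)

ω_4^9 = ω_4^1 = -1i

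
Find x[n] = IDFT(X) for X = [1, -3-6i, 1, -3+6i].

x[n] = (1/4) Σ(k=0 to 3) X[k] · e^(2πikn/4)

Computing each x[n]:
x[0] = -1
x[1] = 3
x[2] = 2
x[3] = -3

x = [-1, 3, 2, -3]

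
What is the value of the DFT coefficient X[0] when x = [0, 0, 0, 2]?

X[0] = Σ(n=0 to 3) x[n] · ω_4^0 = Σ x[n]
= (0) + (0) + (0) + (2)

X[0] = 2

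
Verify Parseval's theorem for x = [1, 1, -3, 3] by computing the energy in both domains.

Time domain:
Σ|x[n]|² = |1|² + |1|² + |-3|² + |3|² = 20.0000

Frequency domain:
(1/4)Σ|X[k]|² = (1/4)(|2|² + |4+2i|² + |-6|² + |4-2i|²) = (1/4)·80.0000 = 20.0000

Both sides agree, confirming Parseval's theorem.

Σ|x[n]|² = (1/N)Σ|X[k]|² = 20.0000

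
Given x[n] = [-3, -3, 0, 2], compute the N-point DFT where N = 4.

X[k] = Σ(n=0 to 3) x[n] · ω_4^(nk)
where ω_4 = e^(-2πi/4)

Computing each X[k]:
X[0] = -4
X[1] = -3+5i
X[2] = -2
X[3] = -3-5i

X = [-4, -3+5i, -2, -3-5i]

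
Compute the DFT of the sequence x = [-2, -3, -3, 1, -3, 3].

X[k] = Σ(n=0 to 5) x[n] · ω_6^(nk)
where ω_6 = e^(-2πi/6)

Computing each X[k]:
X[0] = -7
X[1] = 5.1962i
X[2] = 2.0000+5.1962i
X[3] = -9
X[4] = 2.0000-5.1962i
X[5] = -5.1962i

X = [-7, 5.1962i, 2.0000+5.1962i, -9, 2.0000-5.1962i, -5.1962i]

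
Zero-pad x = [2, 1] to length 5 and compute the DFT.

Original 2-point DFT: [3, 1]
Zero-padded 5-point DFT provides frequency interpolation.

DFT_5([x, 0, ...]) = [3, 2.3090-0.9511i, 1.1910-0.5878i, 1.1910+0.5878i, 2.3090+0.9511i]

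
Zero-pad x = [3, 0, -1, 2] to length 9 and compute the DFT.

Original 4-point DFT: [4, 4+2i, 0, 4-2i]
Zero-padded 9-point DFT provides frequency interpolation.

DFT_9([x, 0, ...]) = [4, 1.8264-0.7472i, 2.9397+2.0741i, 5.5000-0.8660i, 1.2340-2.3748i, 1.2340+2.3748i, 5.5000+0.8660i, 2.9397-2.0741i, 1.8264+0.7472i]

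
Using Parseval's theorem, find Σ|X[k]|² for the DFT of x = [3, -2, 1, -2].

Parseval: Σ|x[n]|² = (1/N)Σ|X[k]|², so Σ|X[k]|² = N·Σ|x[n]|² = 4·18.0000

Σ|X[k]|² = N·Σ|x[n]|² = 4·18.0000 = 72.0000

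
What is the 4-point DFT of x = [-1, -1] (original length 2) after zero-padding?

Original 2-point DFT: [-2, 0]
Zero-padded 4-point DFT provides frequency interpolation.

DFT_4([x, 0, ...]) = [-2, -1+1i, 0, -1-1i]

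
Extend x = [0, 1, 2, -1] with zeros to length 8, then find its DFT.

Original 4-point DFT: [2, -2-2i, 2, -2+2i]
Zero-padded 8-point DFT provides frequency interpolation.

DFT_8([x, 0, ...]) = [2, 1.4142-2.0000i, -2-2i, -1.4142+2.0000i, 2, -1.4142-2.0000i, -2+2i, 1.4142+2.0000i]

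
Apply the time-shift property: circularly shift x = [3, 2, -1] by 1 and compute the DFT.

Time shift by 1: X_shifted[k] = ω_3^(1k) · X[k]
Shifted x = [-1, 3, 2]

DFT(x[n-1]) = [4, -3.5000-0.8660i, -3.5000+0.8660i]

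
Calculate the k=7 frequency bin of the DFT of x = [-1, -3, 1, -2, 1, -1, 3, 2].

X[7] = Σ(n=0 to 7) x[n] · ω_8^(7n) where ω_8 = e^(-2πi/8)
= (-1)·ω_8^0 + (-3)·ω_8^7 + (1)·ω_8^14 + (-2)·ω_8^21 + (1)·ω_8^28 + (-1)·ω_8^35 + (3)·ω_8^42 + (2)·ω_8^49

X[7] = -0.5858-6.2426i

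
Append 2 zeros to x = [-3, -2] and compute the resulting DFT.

Original 2-point DFT: [-5, -1]
Zero-padded 4-point DFT provides frequency interpolation.

DFT_4([x, 0, ...]) = [-5, -3+2i, -1, -3-2i]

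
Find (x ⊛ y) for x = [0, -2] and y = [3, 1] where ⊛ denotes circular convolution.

(x ⊛ y)[n] = Σ(m=0 to 1) x[m] · y[(n-m) mod 2]

Computing each output sample:
(x ⊛ y)[0] = -2
(x ⊛ y)[1] = -6

x ⊛ y = [-2, -6]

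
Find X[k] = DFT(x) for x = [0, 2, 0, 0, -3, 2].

X[k] = Σ(n=0 to 5) x[n] · ω_6^(nk)
where ω_6 = e^(-2πi/6)

Computing each X[k]:
X[0] = 1
X[1] = 3.5000-2.5981i
X[2] = -0.5000+2.5981i
X[3] = -7
X[4] = -0.5000-2.5981i
X[5] = 3.5000+2.5981i

X = [1, 3.5000-2.5981i, -0.5000+2.5981i, -7, -0.5000-2.5981i, 3.5000+2.5981i]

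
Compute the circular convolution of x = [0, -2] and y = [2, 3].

(x ⊛ y)[n] = Σ(m=0 to 1) x[m] · y[(n-m) mod 2]

Computing each output sample:
(x ⊛ y)[0] = -6
(x ⊛ y)[1] = -4

x ⊛ y = [-6, -4]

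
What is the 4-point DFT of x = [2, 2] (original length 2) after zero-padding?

Original 2-point DFT: [4, 0]
Zero-padded 4-point DFT provides frequency interpolation.

DFT_4([x, 0, ...]) = [4, 2-2i, 0, 2+2i]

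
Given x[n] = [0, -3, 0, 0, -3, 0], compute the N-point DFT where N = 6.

X[k] = Σ(n=0 to 5) x[n] · ω_6^(nk)
where ω_6 = e^(-2πi/6)

Computing each X[k]:
X[0] = -6
X[1] = 0
X[2] = 3.0000+5.1962i
X[3] = 0
X[4] = 3.0000-5.1962i
X[5] = 0

X = [-6, 0, 3.0000+5.1962i, 0, 3.0000-5.1962i, 0]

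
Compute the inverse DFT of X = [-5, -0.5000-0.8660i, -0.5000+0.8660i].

x[n] = (1/3) Σ(k=0 to 2) X[k] · e^(2πikn/3)

Computing each x[n]:
x[0] = -2
x[1] = -1
x[2] = -2

x = [-2, -1, -2]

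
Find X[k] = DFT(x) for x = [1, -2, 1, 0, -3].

X[k] = Σ(n=0 to 4) x[n] · ω_5^(nk)
where ω_5 = e^(-2πi/5)

Computing each X[k]:
X[0] = -3
X[1] = -1.3541-1.5388i
X[2] = 5.3541+0.3633i
X[3] = 5.3541-0.3633i
X[4] = -1.3541+1.5388i

X = [-3, -1.3541-1.5388i, 5.3541+0.3633i, 5.3541-0.3633i, -1.3541+1.5388i]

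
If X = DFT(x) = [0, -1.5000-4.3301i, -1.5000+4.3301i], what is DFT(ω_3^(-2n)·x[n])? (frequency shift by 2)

Modulation property: DFT(ω_3^(-2n)·x[n]) = X[(k-2) mod 3], so circularly shift X by 2 positions.

X[k-2] = [-1.5000-4.3301i, -1.5000+4.3301i, 0]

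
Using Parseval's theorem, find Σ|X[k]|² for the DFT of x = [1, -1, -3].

Parseval: Σ|x[n]|² = (1/N)Σ|X[k]|², so Σ|X[k]|² = N·Σ|x[n]|² = 3·11.0000

Σ|X[k]|² = N·Σ|x[n]|² = 3·11.0000 = 33.0000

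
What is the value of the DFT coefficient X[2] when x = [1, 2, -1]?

X[2] = Σ(n=0 to 2) x[n] · ω_3^(2n) where ω_3 = e^(-2πi/3)
= (1)·ω_3^0 + (2)·ω_3^2 + (-1)·ω_3^4

X[2] = 0.5000+2.5981i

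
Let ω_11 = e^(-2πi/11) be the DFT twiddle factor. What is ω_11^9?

ω_11^9 = e^(-2πi·9/11)
= cos(-2π·9/11) + i·sin(-2π·9/11)
= cos(-18π/11) + i·sin(-18π/11)

ω_11^9 = cos(-18π/11) + i·sin(-18π/11) = 0.4154+0.9096i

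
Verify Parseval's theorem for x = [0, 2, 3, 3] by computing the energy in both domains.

Time domain:
Σ|x[n]|² = |0|² + |2|² + |3|² + |3|² = 22.0000

Frequency domain:
(1/4)Σ|X[k]|² = (1/4)(|8|² + |-3+1i|² + |-2|² + |-3-1i|²) = (1/4)·88.0000 = 22.0000

Both sides agree, confirming Parseval's theorem.

Σ|x[n]|² = (1/N)Σ|X[k]|² = 22.0000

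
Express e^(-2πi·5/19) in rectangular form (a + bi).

ω_19^5 = e^(-2πi·5/19)
= cos(-2π·5/19) + i·sin(-2π·5/19)
= cos(-10π/19) + i·sin(-10π/19)

ω_19^5 = cos(-10π/19) + i·sin(-10π/19) = -0.0826-0.9966i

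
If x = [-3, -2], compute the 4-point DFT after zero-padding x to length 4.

Original 2-point DFT: [-5, -1]
Zero-padded 4-point DFT provides frequency interpolation.

DFT_4([x, 0, ...]) = [-5, -3+2i, -1, -3-2i]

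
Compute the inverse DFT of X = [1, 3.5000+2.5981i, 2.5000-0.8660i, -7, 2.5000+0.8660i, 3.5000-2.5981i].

x[n] = (1/6) Σ(k=0 to 5) X[k] · e^(2πikn/6)

Computing each x[n]:
x[0] = 1
x[1] = 1
x[2] = -3
x[3] = 1
x[4] = -1
x[5] = 2

x = [1, 1, -3, 1, -1, 2]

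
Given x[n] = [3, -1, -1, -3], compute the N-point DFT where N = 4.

X[k] = Σ(n=0 to 3) x[n] · ω_4^(nk)
where ω_4 = e^(-2πi/4)

Computing each X[k]:
X[0] = -2
X[1] = 4-2i
X[2] = 6
X[3] = 4+2i

X = [-2, 4-2i, 6, 4+2i]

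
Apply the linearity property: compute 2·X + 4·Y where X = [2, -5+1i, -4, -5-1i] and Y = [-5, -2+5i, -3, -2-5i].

By linearity: DFT(2x + 4y) = 2·DFT(x) + 4·DFT(y)
= 2·[2, -5+1i, -4, -5-1i] + 4·[-5, -2+5i, -3, -2-5i]

Computing element-wise:
Z[0] = 2·(2) + 4·(-5) = -16
Z[1] = 2·(-5+1i) + 4·(-2+5i) = -18+22i
Z[2] = 2·(-4) + 4·(-3) = -20
Z[3] = 2·(-5-1i) + 4·(-2-5i) = -18-22i

DFT(2x + 4y) = 2·X + 4·Y = [-16, -18+22i, -20, -18-22i]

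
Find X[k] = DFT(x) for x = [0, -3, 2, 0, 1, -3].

X[k] = Σ(n=0 to 5) x[n] · ω_6^(nk)
where ω_6 = e^(-2πi/6)

Computing each X[k]:
X[0] = -3
X[1] = -4.5000-0.8660i
X[2] = 1.5000+0.8660i
X[3] = 9
X[4] = 1.5000-0.8660i
X[5] = -4.5000+0.8660i

X = [-3, -4.5000-0.8660i, 1.5000+0.8660i, 9, 1.5000-0.8660i, -4.5000+0.8660i]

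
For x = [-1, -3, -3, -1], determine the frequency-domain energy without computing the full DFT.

Parseval: Σ|x[n]|² = (1/N)Σ|X[k]|², so Σ|X[k]|² = N·Σ|x[n]|² = 4·20.0000

Σ|X[k]|² = N·Σ|x[n]|² = 4·20.0000 = 80.0000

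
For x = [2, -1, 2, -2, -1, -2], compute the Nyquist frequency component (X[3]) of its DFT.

X[3] = Σ(n=0 to 5) x[n] · ω_6^(3n) where ω_6 = e^(-2πi/6)
= (2)·ω_6^0 + (-1)·ω_6^3 + (2)·ω_6^6 + (-2)·ω_6^9 + (-1)·ω_6^12 + (-2)·ω_6^15

X[3] = 8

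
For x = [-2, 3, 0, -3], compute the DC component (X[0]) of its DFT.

X[0] = Σ(n=0 to 3) x[n] · ω_4^0 = Σ x[n]
= (-2) + (3) + (0) + (-3)

X[0] = -2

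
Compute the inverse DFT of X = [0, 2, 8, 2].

x[n] = (1/4) Σ(k=0 to 3) X[k] · e^(2πikn/4)

Computing each x[n]:
x[0] = 3
x[1] = -2
x[2] = 1
x[3] = -2

x = [3, -2, 1, -2]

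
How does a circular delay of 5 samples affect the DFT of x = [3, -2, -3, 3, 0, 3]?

Time shift by 5: X_shifted[k] = ω_6^(5k) · X[k]
Shifted x = [-2, -3, 3, 0, 3, 3]

DFT(x[n-5]) = [4, -5.0000+5.1962i, -5.0000+5.1962i, 4, -5.0000-5.1962i, -5.0000-5.1962i]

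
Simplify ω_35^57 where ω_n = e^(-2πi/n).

Since ω_35^35 = 1, powers reduce modulo 35.
57 mod 35 = 22
So ω_35^57 = ω_35^22 = e^(-2πi·22/35)

ω_35^57 = ω_35^22 = -0.6911+0.7228i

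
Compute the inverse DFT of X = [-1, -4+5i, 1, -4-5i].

x[n] = (1/4) Σ(k=0 to 3) X[k] · e^(2πikn/4)

Computing each x[n]:
x[0] = -2
x[1] = -3
x[2] = 2
x[3] = 2

x = [-2, -3, 2, 2]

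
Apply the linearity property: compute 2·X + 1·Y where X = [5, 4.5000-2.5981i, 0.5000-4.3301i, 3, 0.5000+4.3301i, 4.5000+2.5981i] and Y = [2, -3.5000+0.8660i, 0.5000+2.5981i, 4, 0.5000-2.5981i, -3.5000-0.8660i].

By linearity: DFT(2x + 1y) = 2·DFT(x) + 1·DFT(y)
= 2·[5, 4.5000-2.5981i, 0.5000-4.3301i, 3, 0.5000+4.3301i, 4.5000+2.5981i] + 1·[2, -3.5000+0.8660i, 0.5000+2.5981i, 4, 0.5000-2.5981i, -3.5000-0.8660i]

Computing element-wise:
Z[0] = 2·(5) + 1·(2) = 12
Z[1] = 2·(4.5000-2.5981i) + 1·(-3.5000+0.8660i) = 5.5000-4.3302i
Z[2] = 2·(0.5000-4.3301i) + 1·(0.5000+2.5981i) = 1.5000-6.0621i
Z[3] = 2·(3) + 1·(4) = 10
Z[4] = 2·(0.5000+4.3301i) + 1·(0.5000-2.5981i) = 1.5000+6.0621i
Z[5] = 2·(4.5000+2.5981i) + 1·(-3.5000-0.8660i) = 5.5000+4.3302i

DFT(2x + 1y) = 2·X + 1·Y = [12, 5.5000-4.3302i, 1.5000-6.0621i, 10, 1.5000+6.0621i, 5.5000+4.3302i]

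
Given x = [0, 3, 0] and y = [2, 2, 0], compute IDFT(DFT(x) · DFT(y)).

(x ⊛ y)[n] = Σ(m=0 to 2) x[m] · y[(n-m) mod 3]

Computing each output sample:
(x ⊛ y)[0] = 0
(x ⊛ y)[1] = 6
(x ⊛ y)[2] = 6

x ⊛ y = [0, 6, 6]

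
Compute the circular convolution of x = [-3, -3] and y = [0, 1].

(x ⊛ y)[n] = Σ(m=0 to 1) x[m] · y[(n-m) mod 2]

Computing each output sample:
(x ⊛ y)[0] = -3
(x ⊛ y)[1] = -3

x ⊛ y = [-3, -3]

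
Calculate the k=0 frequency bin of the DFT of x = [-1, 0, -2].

X[0] = Σ(n=0 to 2) x[n] · ω_3^0 = Σ x[n]
= (-1) + (0) + (-2)

X[0] = -3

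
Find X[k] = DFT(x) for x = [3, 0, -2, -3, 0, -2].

X[k] = Σ(n=0 to 5) x[n] · ω_6^(nk)
where ω_6 = e^(-2πi/6)

Computing each X[k]:
X[0] = -4
X[1] = 6
X[2] = 2.0000-3.4641i
X[3] = 6
X[4] = 2.0000+3.4641i
X[5] = 6

X = [-4, 6, 2.0000-3.4641i, 6, 2.0000+3.4641i, 6]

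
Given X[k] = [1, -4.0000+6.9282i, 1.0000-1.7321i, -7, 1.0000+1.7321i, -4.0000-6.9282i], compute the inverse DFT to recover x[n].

x[n] = (1/6) Σ(k=0 to 5) X[k] · e^(2πikn/6)

Computing each x[n]:
x[0] = -2
x[1] = -1
x[2] = -3
x[3] = 3
x[4] = 2
x[5] = 2

x = [-2, -1, -3, 3, 2, 2]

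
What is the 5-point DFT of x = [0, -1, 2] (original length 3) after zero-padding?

Original 3-point DFT: [1, -0.5000+2.5981i, -0.5000-2.5981i]
Zero-padded 5-point DFT provides frequency interpolation.

DFT_5([x, 0, ...]) = [1, -1.9271-0.2245i, 1.4271+2.4899i, 1.4271-2.4899i, -1.9271+0.2245i]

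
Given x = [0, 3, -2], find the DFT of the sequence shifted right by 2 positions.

Time shift by 2: X_shifted[k] = ω_3^(2k) · X[k]
Shifted x = [3, -2, 0]

DFT(x[n-2]) = [1, 4.0000+1.7321i, 4.0000-1.7321i]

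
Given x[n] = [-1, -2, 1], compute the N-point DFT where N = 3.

X[k] = Σ(n=0 to 2) x[n] · ω_3^(nk)
where ω_3 = e^(-2πi/3)

Computing each X[k]:
X[0] = -2
X[1] = -0.5000+2.5981i
X[2] = -0.5000-2.5981i

X = [-2, -0.5000+2.5981i, -0.5000-2.5981i]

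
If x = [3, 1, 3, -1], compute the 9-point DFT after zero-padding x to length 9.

Original 4-point DFT: [6, -2i, 6, 2i]
Zero-padded 9-point DFT provides frequency interpolation.

DFT_9([x, 0, ...]) = [6, 4.7870-2.7312i, 0.8546-2.8769i, 1.7321i, 4.8584+2.4524i, 4.8584-2.4524i, -1.7321i, 0.8546+2.8769i, 4.7870+2.7312i]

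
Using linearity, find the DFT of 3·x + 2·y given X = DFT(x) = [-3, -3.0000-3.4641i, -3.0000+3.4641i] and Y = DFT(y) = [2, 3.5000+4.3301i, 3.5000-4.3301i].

By linearity: DFT(3x + 2y) = 3·DFT(x) + 2·DFT(y)
= 3·[-3, -3.0000-3.4641i, -3.0000+3.4641i] + 2·[2, 3.5000+4.3301i, 3.5000-4.3301i]

Computing element-wise:
Z[0] = 3·(-3) + 2·(2) = -5
Z[1] = 3·(-3.0000-3.4641i) + 2·(3.5000+4.3301i) = -2.0000-1.7321i
Z[2] = 3·(-3.0000+3.4641i) + 2·(3.5000-4.3301i) = -2.0000+1.7321i

DFT(3x + 2y) = 3·X + 2·Y = [-5, -2.0000-1.7321i, -2.0000+1.7321i]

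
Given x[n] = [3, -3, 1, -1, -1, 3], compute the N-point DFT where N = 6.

X[k] = Σ(n=0 to 5) x[n] · ω_6^(nk)
where ω_6 = e^(-2πi/6)

Computing each X[k]:
X[0] = 2
X[1] = 4.0000+3.4641i
X[2] = 2.0000+6.9282i
X[3] = 4
X[4] = 2.0000-6.9282i
X[5] = 4.0000-3.4641i

X = [2, 4.0000+3.4641i, 2.0000+6.9282i, 4, 2.0000-6.9282i, 4.0000-3.4641i]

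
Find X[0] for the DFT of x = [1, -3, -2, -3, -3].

X[0] = Σ(n=0 to 4) x[n] · ω_5^0 = Σ x[n]
= (1) + (-3) + (-2) + (-3) + (-3)

X[0] = -10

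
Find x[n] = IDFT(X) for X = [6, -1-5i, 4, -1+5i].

x[n] = (1/4) Σ(k=0 to 3) X[k] · e^(2πikn/4)

Computing each x[n]:
x[0] = 2
x[1] = 3
x[2] = 3
x[3] = -2

x = [2, 3, 3, -2]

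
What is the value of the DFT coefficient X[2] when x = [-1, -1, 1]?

X[2] = Σ(n=0 to 2) x[n] · ω_3^(2n) where ω_3 = e^(-2πi/3)
= (-1)·ω_3^0 + (-1)·ω_3^2 + (1)·ω_3^4

X[2] = -1.0000-1.7321i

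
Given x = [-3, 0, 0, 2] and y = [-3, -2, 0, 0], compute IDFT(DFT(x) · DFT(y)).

(x ⊛ y)[n] = Σ(m=0 to 3) x[m] · y[(n-m) mod 4]

Computing each output sample:
(x ⊛ y)[0] = 5
(x ⊛ y)[1] = 6
(x ⊛ y)[2] = 0
(x ⊛ y)[3] = -6

x ⊛ y = [5, 6, 0, -6]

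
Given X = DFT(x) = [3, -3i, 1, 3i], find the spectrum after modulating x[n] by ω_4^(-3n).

Modulation property: DFT(ω_4^(-3n)·x[n]) = X[(k-3) mod 4], so circularly shift X by 3 positions.

X[k-3] = [-3i, 1, 3i, 3]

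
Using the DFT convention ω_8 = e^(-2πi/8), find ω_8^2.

ω_8^2 = e^(-2πi·2/8)
= cos(-2π·2/8) + i·sin(-2π·2/8)
= cos(-4π/8) + i·sin(-4π/8)

ω_8^2 = cos(-4π/8) + i·sin(-4π/8) = -1i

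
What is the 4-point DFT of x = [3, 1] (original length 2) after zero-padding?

Original 2-point DFT: [4, 2]
Zero-padded 4-point DFT provides frequency interpolation.

DFT_4([x, 0, ...]) = [4, 3-1i, 2, 3+1i]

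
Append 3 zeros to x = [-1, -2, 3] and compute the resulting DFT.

Original 3-point DFT: [0, -1.5000+4.3301i, -1.5000-4.3301i]
Zero-padded 6-point DFT provides frequency interpolation.

DFT_6([x, 0, ...]) = [0, -3.5000-0.8660i, -1.5000+4.3301i, 4, -1.5000-4.3301i, -3.5000+0.8660i]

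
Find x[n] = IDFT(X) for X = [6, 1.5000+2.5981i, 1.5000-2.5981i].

x[n] = (1/3) Σ(k=0 to 2) X[k] · e^(2πikn/3)

Computing each x[n]:
x[0] = 3
x[1] = 0
x[2] = 3

x = [3, 0, 3]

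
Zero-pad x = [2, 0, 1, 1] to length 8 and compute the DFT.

Original 4-point DFT: [4, 1+1i, 2, 1-1i]
Zero-padded 8-point DFT provides frequency interpolation.

DFT_8([x, 0, ...]) = [4, 1.2929-1.7071i, 1+1i, 2.7071+0.2929i, 2, 2.7071-0.2929i, 1-1i, 1.2929+1.7071i]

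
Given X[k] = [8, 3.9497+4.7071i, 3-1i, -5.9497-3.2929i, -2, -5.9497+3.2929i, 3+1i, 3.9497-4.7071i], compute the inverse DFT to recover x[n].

x[n] = (1/8) Σ(k=0 to 7) X[k] · e^(2πikn/8)

Computing each x[n]:
x[0] = 1
x[1] = 3
x[2] = -2
x[3] = -1
x[4] = 2
x[5] = 0
x[6] = 2
x[7] = 3

x = [1, 3, -2, -1, 2, 0, 2, 3]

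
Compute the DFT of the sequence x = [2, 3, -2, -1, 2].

X[k] = Σ(n=0 to 4) x[n] · ω_5^(nk)
where ω_5 = e^(-2πi/5)

Computing each X[k]:
X[0] = 4
X[1] = 5.9721-0.3633i
X[2] = -2.9721-1.5388i
X[3] = -2.9721+1.5388i
X[4] = 5.9721+0.3633i

X = [4, 5.9721-0.3633i, -2.9721-1.5388i, -2.9721+1.5388i, 5.9721+0.3633i]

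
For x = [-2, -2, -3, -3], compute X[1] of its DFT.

X[1] = Σ(n=0 to 3) x[n] · ω_4^(1n) where ω_4 = e^(-2πi/4)
= (-2)·ω_4^0 + (-2)·ω_4^1 + (-3)·ω_4^2 + (-3)·ω_4^3

X[1] = 1-1i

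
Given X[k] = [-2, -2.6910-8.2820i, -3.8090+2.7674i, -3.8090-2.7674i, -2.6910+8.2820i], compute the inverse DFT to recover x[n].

x[n] = (1/5) Σ(k=0 to 4) X[k] · e^(2πikn/5)

Computing each x[n]:
x[0] = -3
x[1] = 3
x[2] = 3
x[3] = -3
x[4] = -2

x = [-3, 3, 3, -3, -2]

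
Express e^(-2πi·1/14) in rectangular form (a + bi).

ω_14^1 = e^(-2πi·1/14)
= cos(-2π·1/14) + i·sin(-2π·1/14)
= cos(-2π/14) + i·sin(-2π/14)

ω_14^1 = cos(-2π/14) + i·sin(-2π/14) = 0.9010-0.4339i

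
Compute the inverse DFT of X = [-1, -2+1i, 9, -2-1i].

x[n] = (1/4) Σ(k=0 to 3) X[k] · e^(2πikn/4)

Computing each x[n]:
x[0] = 1
x[1] = -3
x[2] = 3
x[3] = -2

x = [1, -3, 3, -2]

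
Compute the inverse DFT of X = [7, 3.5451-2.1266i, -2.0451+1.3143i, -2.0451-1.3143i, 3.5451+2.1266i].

x[n] = (1/5) Σ(k=0 to 4) X[k] · e^(2πikn/5)

Computing each x[n]:
x[0] = 2
x[1] = 3
x[2] = 1
x[3] = -1
x[4] = 2

x = [2, 3, 1, -1, 2]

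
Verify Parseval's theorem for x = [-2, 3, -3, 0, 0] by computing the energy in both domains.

Time domain:
Σ|x[n]|² = |-2|² + |3|² + |-3|² + |0|² + |0|² = 22.0000

Frequency domain:
(1/5)Σ|X[k]|² = (1/5)(|-2|² + |1.3541-1.0898i|² + |-5.3541-4.6165i|² + |-5.3541+4.6165i|² + |1.3541+1.0898i|²) = (1/5)·110.0000 = 22.0000

Both sides agree, confirming Parseval's theorem.

Σ|x[n]|² = (1/N)Σ|X[k]|² = 22.0000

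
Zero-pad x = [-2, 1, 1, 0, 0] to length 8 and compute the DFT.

Original 5-point DFT: [0, -2.5000-1.5388i, -2.5000+0.3633i, -2.5000-0.3633i, -2.5000+1.5388i]
Zero-padded 8-point DFT provides frequency interpolation.

DFT_8([x, 0, ...]) = [0, -1.2929-1.7071i, -3-1i, -2.7071+0.2929i, -2, -2.7071-0.2929i, -3+1i, -1.2929+1.7071i]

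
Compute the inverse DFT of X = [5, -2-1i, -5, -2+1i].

x[n] = (1/4) Σ(k=0 to 3) X[k] · e^(2πikn/4)

Computing each x[n]:
x[0] = -1
x[1] = 3
x[2] = 1
x[3] = 2

x = [-1, 3, 1, 2]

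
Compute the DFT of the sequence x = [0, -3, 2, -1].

X[k] = Σ(n=0 to 3) x[n] · ω_4^(nk)
where ω_4 = e^(-2πi/4)

Computing each X[k]:
X[0] = -2
X[1] = -2+2i
X[2] = 6
X[3] = -2-2i

X = [-2, -2+2i, 6, -2-2i]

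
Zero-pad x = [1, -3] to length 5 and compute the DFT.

Original 2-point DFT: [-2, 4]
Zero-padded 5-point DFT provides frequency interpolation.

DFT_5([x, 0, ...]) = [-2, 0.0729+2.8532i, 3.4271+1.7634i, 3.4271-1.7634i, 0.0729-2.8532i]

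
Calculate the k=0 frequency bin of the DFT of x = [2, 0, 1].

X[0] = Σ(n=0 to 2) x[n] · ω_3^0 = Σ x[n]
= (2) + (0) + (1)

X[0] = 3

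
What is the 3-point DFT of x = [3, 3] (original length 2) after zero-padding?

Original 2-point DFT: [6, 0]
Zero-padded 3-point DFT provides frequency interpolation.

DFT_3([x, 0, ...]) = [6, 1.5000-2.5981i, 1.5000+2.5981i]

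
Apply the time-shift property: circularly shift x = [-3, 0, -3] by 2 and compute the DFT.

Time shift by 2: X_shifted[k] = ω_3^(2k) · X[k]
Shifted x = [0, -3, -3]

DFT(x[n-2]) = [-6, 3, 3]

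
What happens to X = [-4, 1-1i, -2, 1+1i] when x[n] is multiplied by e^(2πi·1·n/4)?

Modulation property: DFT(ω_4^(-1n)·x[n]) = X[(k-1) mod 4], so circularly shift X by 1 positions.

X[k-1] = [1+1i, -4, 1-1i, -2]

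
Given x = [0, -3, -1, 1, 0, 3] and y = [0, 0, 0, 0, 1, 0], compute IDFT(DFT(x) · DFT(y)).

(x ⊛ y)[n] = Σ(m=0 to 5) x[m] · y[(n-m) mod 6]

Computing each output sample:
(x ⊛ y)[0] = -1
(x ⊛ y)[1] = 1
(x ⊛ y)[2] = 0
(x ⊛ y)[3] = 3
(x ⊛ y)[4] = 0
(x ⊛ y)[5] = -3

x ⊛ y = [-1, 1, 0, 3, 0, -3]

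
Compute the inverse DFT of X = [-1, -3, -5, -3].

x[n] = (1/4) Σ(k=0 to 3) X[k] · e^(2πikn/4)

Computing each x[n]:
x[0] = -3
x[1] = 1
x[2] = 0
x[3] = 1

x = [-3, 1, 0, 1]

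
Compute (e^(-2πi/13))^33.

Since ω_13^13 = 1, powers reduce modulo 13.
33 mod 13 = 7
So ω_13^33 = ω_13^7 = e^(-2πi·7/13)

ω_13^33 = ω_13^7 = -0.9709+0.2393i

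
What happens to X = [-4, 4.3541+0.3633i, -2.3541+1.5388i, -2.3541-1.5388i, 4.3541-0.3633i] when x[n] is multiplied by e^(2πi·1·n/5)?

Modulation property: DFT(ω_5^(-1n)·x[n]) = X[(k-1) mod 5], so circularly shift X by 1 positions.

X[k-1] = [4.3541-0.3633i, -4, 4.3541+0.3633i, -2.3541+1.5388i, -2.3541-1.5388i]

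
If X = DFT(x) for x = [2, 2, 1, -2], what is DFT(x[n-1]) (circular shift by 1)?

Time shift by 1: X_shifted[k] = ω_4^(1k) · X[k]
Shifted x = [-2, 2, 2, 1]

DFT(x[n-1]) = [3, -4-1i, -3, -4+1i]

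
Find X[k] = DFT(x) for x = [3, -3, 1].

X[k] = Σ(n=0 to 2) x[n] · ω_3^(nk)
where ω_3 = e^(-2πi/3)

Computing each X[k]:
X[0] = 1
X[1] = 4.0000+3.4641i
X[2] = 4.0000-3.4641i

X = [1, 4.0000+3.4641i, 4.0000-3.4641i]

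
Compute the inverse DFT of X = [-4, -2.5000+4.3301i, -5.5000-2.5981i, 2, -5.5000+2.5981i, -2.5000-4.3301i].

x[n] = (1/6) Σ(k=0 to 5) X[k] · e^(2πikn/6)

Computing each x[n]:
x[0] = -3
x[1] = -1
x[2] = -1
x[3] = -2
x[4] = 3
x[5] = 0

x = [-3, -1, -1, -2, 3, 0]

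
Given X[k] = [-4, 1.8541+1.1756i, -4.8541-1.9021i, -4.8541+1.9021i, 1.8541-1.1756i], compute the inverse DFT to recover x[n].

x[n] = (1/5) Σ(k=0 to 4) X[k] · e^(2πikn/5)

Computing each x[n]:
x[0] = -2
x[1] = 1
x[2] = -3
x[3] = -1
x[4] = 1

x = [-2, 1, -3, -1, 1]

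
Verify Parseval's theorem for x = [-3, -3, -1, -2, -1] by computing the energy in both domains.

Time domain:
Σ|x[n]|² = |-3|² + |-3|² + |-1|² + |-2|² + |-1|² = 24.0000

Frequency domain:
(1/5)Σ|X[k]|² = (1/5)(|-10|² + |-1.8090+1.3143i|² + |-0.6910+2.1266i|² + |-0.6910-2.1266i|² + |-1.8090-1.3143i|²) = (1/5)·120.0000 = 24.0000

Both sides agree, confirming Parseval's theorem.

Σ|x[n]|² = (1/N)Σ|X[k]|² = 24.0000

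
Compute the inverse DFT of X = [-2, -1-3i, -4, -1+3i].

x[n] = (1/4) Σ(k=0 to 3) X[k] · e^(2πikn/4)

Computing each x[n]:
x[0] = -2
x[1] = 2
x[2] = -1
x[3] = -1

x = [-2, 2, -1, -1]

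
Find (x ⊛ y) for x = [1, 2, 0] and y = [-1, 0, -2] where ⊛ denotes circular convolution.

(x ⊛ y)[n] = Σ(m=0 to 2) x[m] · y[(n-m) mod 3]

Computing each output sample:
(x ⊛ y)[0] = -5
(x ⊛ y)[1] = -2
(x ⊛ y)[2] = -2

x ⊛ y = [-5, -2, -2]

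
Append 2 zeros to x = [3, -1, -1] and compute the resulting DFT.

Original 3-point DFT: [1, 4, 4]
Zero-padded 5-point DFT provides frequency interpolation.

DFT_5([x, 0, ...]) = [1, 3.5000+1.5388i, 3.5000-0.3633i, 3.5000+0.3633i, 3.5000-1.5388i]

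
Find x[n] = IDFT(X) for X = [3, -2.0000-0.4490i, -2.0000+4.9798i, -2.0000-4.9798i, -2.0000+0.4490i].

x[n] = (1/5) Σ(k=0 to 4) X[k] · e^(2πikn/5)

Computing each x[n]:
x[0] = -1
x[1] = 0
x[2] = 3
x[3] = -1
x[4] = 2

x = [-1, 0, 3, -1, 2]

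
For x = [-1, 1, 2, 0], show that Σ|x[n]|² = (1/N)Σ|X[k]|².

Time domain:
Σ|x[n]|² = |-1|² + |1|² + |2|² + |0|² = 6.0000

Frequency domain:
(1/4)Σ|X[k]|² = (1/4)(|2|² + |-3-1i|² + |0|² + |-3+1i|²) = (1/4)·24.0000 = 6.0000

Both sides agree, confirming Parseval's theorem.

Σ|x[n]|² = (1/N)Σ|X[k]|² = 6.0000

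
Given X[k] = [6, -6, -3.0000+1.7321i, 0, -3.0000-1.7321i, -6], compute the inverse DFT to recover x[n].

x[n] = (1/6) Σ(k=0 to 5) X[k] · e^(2πikn/6)

Computing each x[n]:
x[0] = -2
x[1] = 0
x[2] = 3
x[3] = 2
x[4] = 2
x[5] = 1

x = [-2, 0, 3, 2, 2, 1]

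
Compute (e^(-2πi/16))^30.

Since ω_16^16 = 1, powers reduce modulo 16.
30 mod 16 = 14
So ω_16^30 = ω_16^14 = e^(-2πi·14/16)

ω_16^30 = ω_16^14 = 0.7071+0.7071i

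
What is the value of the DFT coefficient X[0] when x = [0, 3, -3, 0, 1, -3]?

X[0] = Σ(n=0 to 5) x[n] · ω_6^0 = Σ x[n]
= (0) + (3) + (-3) + (0) + (1) + (-3)

X[0] = -2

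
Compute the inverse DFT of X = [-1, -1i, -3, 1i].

x[n] = (1/4) Σ(k=0 to 3) X[k] · e^(2πikn/4)

Computing each x[n]:
x[0] = -1
x[1] = 1
x[2] = -1
x[3] = 0

x = [-1, 1, -1, 0]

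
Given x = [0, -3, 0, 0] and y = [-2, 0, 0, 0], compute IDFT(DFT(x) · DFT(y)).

(x ⊛ y)[n] = Σ(m=0 to 3) x[m] · y[(n-m) mod 4]

Computing each output sample:
(x ⊛ y)[0] = 0
(x ⊛ y)[1] = 6
(x ⊛ y)[2] = 0
(x ⊛ y)[3] = 0

x ⊛ y = [0, 6, 0, 0]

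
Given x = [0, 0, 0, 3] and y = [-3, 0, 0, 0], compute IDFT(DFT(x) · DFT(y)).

(x ⊛ y)[n] = Σ(m=0 to 3) x[m] · y[(n-m) mod 4]

Computing each output sample:
(x ⊛ y)[0] = 0
(x ⊛ y)[1] = 0
(x ⊛ y)[2] = 0
(x ⊛ y)[3] = -9

x ⊛ y = [0, 0, 0, -9]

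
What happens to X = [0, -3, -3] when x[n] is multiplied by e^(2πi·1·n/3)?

Modulation property: DFT(ω_3^(-1n)·x[n]) = X[(k-1) mod 3], so circularly shift X by 1 positions.

X[k-1] = [-3, 0, -3]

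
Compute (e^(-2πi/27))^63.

Since ω_27^27 = 1, powers reduce modulo 27.
63 mod 27 = 9
So ω_27^63 = ω_27^9 = e^(-2πi·9/27)

ω_27^63 = ω_27^9 = -0.5000-0.8660i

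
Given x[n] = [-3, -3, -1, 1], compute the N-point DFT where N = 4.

X[k] = Σ(n=0 to 3) x[n] · ω_4^(nk)
where ω_4 = e^(-2πi/4)

Computing each X[k]:
X[0] = -6
X[1] = -2+4i
X[2] = -2
X[3] = -2-4i

X = [-6, -2+4i, -2, -2-4i]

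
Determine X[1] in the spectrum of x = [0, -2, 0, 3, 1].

X[1] = Σ(n=0 to 4) x[n] · ω_5^(1n) where ω_5 = e^(-2πi/5)
= (0)·ω_5^0 + (-2)·ω_5^1 + (0)·ω_5^2 + (3)·ω_5^3 + (1)·ω_5^4

X[1] = -2.7361+4.6165i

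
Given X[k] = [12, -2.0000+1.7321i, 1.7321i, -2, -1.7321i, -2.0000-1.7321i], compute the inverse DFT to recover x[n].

x[n] = (1/6) Σ(k=0 to 5) X[k] · e^(2πikn/6)

Computing each x[n]:
x[0] = 1
x[1] = 1
x[2] = 2
x[3] = 3
x[4] = 2
x[5] = 3

x = [1, 1, 2, 3, 2, 3]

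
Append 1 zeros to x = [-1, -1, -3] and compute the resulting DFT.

Original 3-point DFT: [-5, 1.0000-1.7321i, 1.0000+1.7321i]
Zero-padded 4-point DFT provides frequency interpolation.

DFT_4([x, 0, ...]) = [-5, 2+1i, -3, 2-1i]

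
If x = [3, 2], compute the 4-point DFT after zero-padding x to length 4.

Original 2-point DFT: [5, 1]
Zero-padded 4-point DFT provides frequency interpolation.

DFT_4([x, 0, ...]) = [5, 3-2i, 1, 3+2i]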